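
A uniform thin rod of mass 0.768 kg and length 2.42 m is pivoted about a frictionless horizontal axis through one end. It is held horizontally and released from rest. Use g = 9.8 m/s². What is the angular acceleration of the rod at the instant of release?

About the pivot, I = (1/3)ML² = (1/3)(0.768)(2.42)² = 1.499 kg·m².
The weight acts at the center, a distance L/2 = 1.210 m from the pivot; τ = Mg(L/2) = 9.107 N·m.
α = τ/I = 9.107/1.499 = 6.074 rad/s².

α ≈ 6.07 rad/s²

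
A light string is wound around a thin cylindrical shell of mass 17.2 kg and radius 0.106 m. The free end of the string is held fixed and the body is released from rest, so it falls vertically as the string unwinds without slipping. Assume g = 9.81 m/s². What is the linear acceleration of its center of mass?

Translation: Mg − T = Ma. Rotation about the center: TR = Iα with I = MR².
With a = αR: T = (I/R²)a = M a, so Mg = (1 + 1.000)Ma.
a = g/(1 + 1.000) = 9.81/2.000 = 4.905 m/s².

a ≈ 4.91 m/s²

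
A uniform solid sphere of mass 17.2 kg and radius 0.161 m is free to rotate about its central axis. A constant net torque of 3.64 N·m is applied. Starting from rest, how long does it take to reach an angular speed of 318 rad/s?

I = (2/5)MR² = (2/5)(17.2)(0.161)² = 0.1783 kg·m².
α = τ/I = 3.64/0.1783 = 20.41 rad/s².
ω = αt ⇒ t = ω/α = 318/20.41 = 15.58 s.

t ≈ 15.6 s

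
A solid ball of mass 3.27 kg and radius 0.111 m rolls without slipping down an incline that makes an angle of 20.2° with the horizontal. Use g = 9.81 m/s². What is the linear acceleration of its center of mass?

Translation along the incline: Mg sinθ − f = Ma.
Rotation about the center: fR = Iα with I = (2/5)MR². No-slip gives a = αR, so f = (I/R²)a = (2/5)M a.
Substituting: Mg sinθ = (1 + 0.4000)Ma, so a = g sinθ/(1 + 0.4000) = (9.81) sin 20.2° / 1.400 = 2.420 m/s².

a ≈ 2.42 m/s²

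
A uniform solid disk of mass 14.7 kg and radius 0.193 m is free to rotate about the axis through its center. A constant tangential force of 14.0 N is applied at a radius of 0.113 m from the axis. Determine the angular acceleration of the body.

α ≈ 5.78 rad/s²

I = ½MR² = (1/2)(14.7)(0.193)² = 0.2738 kg·m².
τ = F·r = (14.0)(0.113) = 1.582 N·m.
Newton's second law for rotation, τ = Iα, gives α = τ/I = 1.582/0.2738 = 5.778 rad/s².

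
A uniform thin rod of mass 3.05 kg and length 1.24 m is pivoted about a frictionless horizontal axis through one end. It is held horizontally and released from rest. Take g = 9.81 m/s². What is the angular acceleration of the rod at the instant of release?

About the pivot, I = (1/3)ML² = (1/3)(3.05)(1.24)² = 1.563 kg·m².
The weight acts at the center, a distance L/2 = 0.6200 m from the pivot; τ = Mg(L/2) = 18.55 N·m.
α = τ/I = 18.55/1.563 = 11.87 rad/s².

α ≈ 11.9 rad/s²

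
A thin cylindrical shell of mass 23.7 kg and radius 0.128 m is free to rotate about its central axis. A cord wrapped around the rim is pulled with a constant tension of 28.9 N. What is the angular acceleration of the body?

α ≈ 9.53 rad/s²

I = MR² = (23.7)(0.128)² = 0.3883 kg·m².
τ = F R = (28.9)(0.128) = 3.699 N·m.
Newton's second law for rotation, τ = Iα, gives α = τ/I = 3.699/0.3883 = 9.527 rad/s².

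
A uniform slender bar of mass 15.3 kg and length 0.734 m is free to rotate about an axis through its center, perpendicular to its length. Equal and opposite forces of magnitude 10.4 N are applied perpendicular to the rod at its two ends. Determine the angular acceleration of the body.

I = (1/12)ML² = (1/12)(15.3)(0.734)² = 0.6869 kg·m².
The couple gives τ = F·(L/2) + F·(L/2) = F L = (10.4)(0.734) = 7.634 N·m.
Newton's second law for rotation, τ = Iα, gives α = τ/I = 7.634/0.6869 = 11.11 rad/s².

α ≈ 11.1 rad/s²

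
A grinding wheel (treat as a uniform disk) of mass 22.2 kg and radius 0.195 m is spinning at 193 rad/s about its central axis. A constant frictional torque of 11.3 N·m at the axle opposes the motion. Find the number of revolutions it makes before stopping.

I = ½MR² = (1/2)(22.2)(0.195)² = 0.4221 kg·m².
The net torque has magnitude 11.3 N·m, opposing ω.
|α| = τ/I = 11.30/0.4221 = 26.77 rad/s² (deceleration).
ω² = ω₀² − 2|α|θ with ω = 0 ⇒ θ = ω₀²/(2|α|) = 695.7 rad = 110.7 rev.

≈ 111 revolutions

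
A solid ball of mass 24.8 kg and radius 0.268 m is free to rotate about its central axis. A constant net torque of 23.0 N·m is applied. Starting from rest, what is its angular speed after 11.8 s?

ω ≈ 381 rad/s

I = (2/5)MR² = (2/5)(24.8)(0.268)² = 0.7125 kg·m².
α = τ/I = 23.0/0.7125 = 32.28 rad/s².
ω = ω₀ + αt = 0 + (32.28)(11.8) = 380.9 rad/s.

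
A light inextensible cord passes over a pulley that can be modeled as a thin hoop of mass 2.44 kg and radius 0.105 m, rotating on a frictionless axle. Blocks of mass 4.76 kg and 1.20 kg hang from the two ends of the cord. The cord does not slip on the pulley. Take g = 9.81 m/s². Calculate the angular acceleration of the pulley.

I = MR² = (2.44)(0.105)² = 0.02690 kg·m².
Heavier block: m₁g − T₁ = m₁a. Lighter block: T₂ − m₂g = m₂a.
Pulley: (T₁ − T₂)R = Iα = I(a/R), so T₁ − T₂ = (I/R²)a = 1·M_p a = 2.440·a.
Adding the three: (m₁ − m₂)g = (m₁ + m₂ + 2.440)a, so a = (4.76 − 1.20)(9.81)/(4.76 + 1.20 + 2.440) = 4.158 m/s².
α = a/R = 4.158/0.105 = 39.60 rad/s².

α ≈ 39.6 rad/s²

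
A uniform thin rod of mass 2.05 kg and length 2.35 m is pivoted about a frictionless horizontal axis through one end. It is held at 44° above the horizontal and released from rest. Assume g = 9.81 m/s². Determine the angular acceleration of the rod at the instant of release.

About the pivot, I = (1/3)ML² = (1/3)(2.05)(2.35)² = 3.774 kg·m².
The weight acts at the center, a distance L/2 = 1.175 m from the pivot; τ = Mg(L/2) cos 44° = 17.00 N·m.
α = τ/I = 17.00/3.774 = 4.504 rad/s².

α ≈ 4.50 rad/s²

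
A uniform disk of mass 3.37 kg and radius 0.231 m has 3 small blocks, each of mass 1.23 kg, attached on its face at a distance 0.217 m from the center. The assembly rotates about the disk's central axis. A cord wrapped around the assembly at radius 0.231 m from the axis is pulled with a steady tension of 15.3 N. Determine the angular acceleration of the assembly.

α ≈ 13.4 rad/s²

I_disk = ½MR² = ½(3.37)(0.231)² = 0.08991 kg·m².
I_blocks = 3·m·r² = 3(1.23)(0.217)² = 0.1738 kg·m².
Total I = 0.2637 kg·m².
τ = F r = (15.3)(0.231) = 3.534 N·m.
α = τ/I = 3.534/0.2637 = 13.40 rad/s².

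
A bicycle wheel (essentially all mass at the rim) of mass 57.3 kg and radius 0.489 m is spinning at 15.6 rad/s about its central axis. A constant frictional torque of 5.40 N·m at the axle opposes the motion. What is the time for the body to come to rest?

I = MR² = (57.3)(0.489)² = 13.70 kg·m².
The net torque has magnitude 5.40 N·m, opposing ω.
|α| = τ/I = 5.400/13.70 = 0.3941 rad/s² (deceleration).
0 = ω₀ − |α|t ⇒ t = ω₀/|α| = 15.6/0.3941 = 39.58 s.

t ≈ 39.6 s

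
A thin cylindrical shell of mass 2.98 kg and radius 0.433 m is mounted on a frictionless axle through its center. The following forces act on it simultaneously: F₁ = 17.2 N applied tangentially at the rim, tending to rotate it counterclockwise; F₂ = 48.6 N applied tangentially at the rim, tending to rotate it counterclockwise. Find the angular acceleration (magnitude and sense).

I = MR² = (2.98)(0.433)² = 0.5587 kg·m².
Taking counterclockwise as positive: τ₁ = +(17.2)(0.433) = +7.448 N·m; τ₂ = +(48.6)(0.433) = +21.04 N·m.
Net torque τ = 28.49 N·m.
α = τ/I = 28.49/0.5587 = 50.99 rad/s².

α ≈ 51.0 rad/s², counterclockwise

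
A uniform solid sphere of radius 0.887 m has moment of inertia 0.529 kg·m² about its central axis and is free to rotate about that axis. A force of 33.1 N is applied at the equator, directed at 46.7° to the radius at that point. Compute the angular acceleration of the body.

Only the tangential component produces torque: τ = F R sinθ = (33.1)(0.887) sin 46.7° = 21.37 N·m.
From τ = Iα: α = 21.37/0.5290 = 40.39 rad/s².

α ≈ 40.4 rad/s²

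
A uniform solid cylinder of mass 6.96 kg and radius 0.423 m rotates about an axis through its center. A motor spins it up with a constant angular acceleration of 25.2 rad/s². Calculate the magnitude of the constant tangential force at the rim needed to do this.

I = ½MR² = (1/2)(6.96)(0.423)² = 0.6227 kg·m².
The required torque is τ = Iα = (0.6227)(25.20) = 15.69 N·m.
A tangential force at the rim gives τ = FR, so F = τ/R = 15.69/0.423 = 37.10 N.

F ≈ 37.1 N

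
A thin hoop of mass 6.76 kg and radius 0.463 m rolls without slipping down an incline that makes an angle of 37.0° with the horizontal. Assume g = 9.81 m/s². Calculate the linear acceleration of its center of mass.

a ≈ 2.95 m/s²

Translation along the incline: Mg sinθ − f = Ma.
Rotation about the center: fR = Iα with I = MR². No-slip gives a = αR, so f = (I/R²)a = M a.
Substituting: Mg sinθ = (1 + 1.000)Ma, so a = g sinθ/(1 + 1.000) = (9.81) sin 37.0° / 2.000 = 2.952 m/s².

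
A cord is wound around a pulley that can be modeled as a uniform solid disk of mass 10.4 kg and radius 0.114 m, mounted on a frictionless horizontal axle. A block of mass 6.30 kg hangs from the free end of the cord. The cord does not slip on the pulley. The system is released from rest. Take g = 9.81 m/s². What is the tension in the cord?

I = ½MR² = (1/2)(10.4)(0.114)² = 0.06758 kg·m².
Block: mg − T = ma. Pulley: TR = Iα. No-slip: a = αR, so T = (I/R²)a = 5.200·a.
Then mg = (m + 5.200)a, so a = (6.30)(9.81)/(6.30 + 5.200) = 5.374 m/s².
T = 5.200·a = 27.95 N.

T ≈ 27.9 N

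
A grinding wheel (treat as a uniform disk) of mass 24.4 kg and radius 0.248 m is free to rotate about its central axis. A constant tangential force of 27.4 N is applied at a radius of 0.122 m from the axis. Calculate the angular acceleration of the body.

I = ½MR² = (1/2)(24.4)(0.248)² = 0.7503 kg·m².
τ = F·r = (27.4)(0.122) = 3.343 N·m.
From τ = Iα: α = 3.343/0.7503 = 4.455 rad/s².

α ≈ 4.45 rad/s²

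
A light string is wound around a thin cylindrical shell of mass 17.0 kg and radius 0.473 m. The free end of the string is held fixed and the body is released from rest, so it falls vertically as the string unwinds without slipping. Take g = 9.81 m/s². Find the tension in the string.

Translation: Mg − T = Ma. Rotation about the center: TR = Iα with I = MR².
With a = αR: T = (I/R²)a = M a, so Mg = (1 + 1.000)Ma.
a = g/(1 + 1.000) = 9.81/2.000 = 4.905 m/s².
T = 1.000·M·a = (1.000)(17.0)(4.905) = 83.39 N.

T ≈ 83.4 N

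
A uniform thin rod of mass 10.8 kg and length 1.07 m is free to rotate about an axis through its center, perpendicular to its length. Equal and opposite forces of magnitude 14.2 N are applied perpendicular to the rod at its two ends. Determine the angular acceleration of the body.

I = (1/12)ML² = (1/12)(10.8)(1.07)² = 1.030 kg·m².
The couple gives τ = F·(L/2) + F·(L/2) = F L = (14.2)(1.07) = 15.19 N·m.
From τ = Iα: α = 15.19/1.030 = 14.75 rad/s².

α ≈ 14.7 rad/s²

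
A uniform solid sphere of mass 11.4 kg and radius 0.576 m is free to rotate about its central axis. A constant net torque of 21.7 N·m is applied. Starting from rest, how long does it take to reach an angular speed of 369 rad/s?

I = (2/5)MR² = (2/5)(11.4)(0.576)² = 1.513 kg·m².
α = τ/I = 21.7/1.513 = 14.34 rad/s².
ω = αt ⇒ t = ω/α = 369/14.34 = 25.73 s.

t ≈ 25.7 s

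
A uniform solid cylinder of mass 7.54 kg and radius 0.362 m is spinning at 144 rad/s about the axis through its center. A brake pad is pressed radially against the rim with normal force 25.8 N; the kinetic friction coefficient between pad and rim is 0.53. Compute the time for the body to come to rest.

t ≈ 14.4 s

I = ½MR² = (1/2)(7.54)(0.362)² = 0.4940 kg·m².
Friction force f = μN = (0.53)(25.8) = 13.67 N at the rim; torque magnitude τ = fR = 4.950 N·m, opposing ω.
|α| = τ/I = 4.950/0.4940 = 10.02 rad/s² (deceleration).
0 = ω₀ − |α|t ⇒ t = ω₀/|α| = 144/10.02 = 14.37 s.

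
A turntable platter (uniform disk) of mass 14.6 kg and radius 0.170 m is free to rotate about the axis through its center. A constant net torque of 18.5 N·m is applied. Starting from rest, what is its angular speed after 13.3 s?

ω ≈ 1170 rad/s

I = ½MR² = (1/2)(14.6)(0.170)² = 0.2110 kg·m².
α = τ/I = 18.5/0.2110 = 87.69 rad/s².
ω = ω₀ + αt = 0 + (87.69)(13.3) = 1166 rad/s.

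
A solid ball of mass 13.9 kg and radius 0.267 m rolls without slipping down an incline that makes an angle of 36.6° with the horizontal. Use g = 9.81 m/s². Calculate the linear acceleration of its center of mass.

a ≈ 4.18 m/s²

Translation along the incline: Mg sinθ − f = Ma.
Rotation about the center: fR = Iα with I = (2/5)MR². No-slip gives a = αR, so f = (I/R²)a = (2/5)M a.
Substituting: Mg sinθ = (1 + 0.4000)Ma, so a = g sinθ/(1 + 0.4000) = (9.81) sin 36.6° / 1.400 = 4.178 m/s².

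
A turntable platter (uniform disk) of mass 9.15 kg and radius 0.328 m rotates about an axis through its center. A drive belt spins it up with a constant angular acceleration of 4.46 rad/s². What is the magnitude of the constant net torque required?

τ ≈ 2.20 N·m

I = ½MR² = (1/2)(9.15)(0.328)² = 0.4922 kg·m².
τ = Iα = (0.4922)(4.460) = 2.195 N·m.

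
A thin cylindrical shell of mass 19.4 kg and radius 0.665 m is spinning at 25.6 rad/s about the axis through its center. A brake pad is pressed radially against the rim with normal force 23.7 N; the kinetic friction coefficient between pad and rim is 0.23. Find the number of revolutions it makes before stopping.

I = MR² = (19.4)(0.665)² = 8.579 kg·m².
Friction force f = μN = (0.23)(23.7) = 5.451 N at the rim; torque magnitude τ = fR = 3.625 N·m, opposing ω.
|α| = τ/I = 3.625/8.579 = 0.4225 rad/s² (deceleration).
ω² = ω₀² − 2|α|θ with ω = 0 ⇒ θ = ω₀²/(2|α|) = 775.5 rad = 123.4 rev.

≈ 123 revolutions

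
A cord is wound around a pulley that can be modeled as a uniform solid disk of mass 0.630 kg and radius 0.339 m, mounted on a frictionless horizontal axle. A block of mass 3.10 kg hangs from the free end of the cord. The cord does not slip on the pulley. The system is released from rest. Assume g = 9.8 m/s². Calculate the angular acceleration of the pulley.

I = ½MR² = (1/2)(0.630)(0.339)² = 0.03620 kg·m².
Block: mg − T = ma. Pulley: TR = Iα. No-slip: a = αR, so T = (I/R²)a = 0.3150·a.
Then mg = (m + 0.3150)a, so a = (3.10)(9.8)/(3.10 + 0.3150) = 8.896 m/s².
α = a/R = 8.896/0.339 = 26.24 rad/s².

α ≈ 26.2 rad/s²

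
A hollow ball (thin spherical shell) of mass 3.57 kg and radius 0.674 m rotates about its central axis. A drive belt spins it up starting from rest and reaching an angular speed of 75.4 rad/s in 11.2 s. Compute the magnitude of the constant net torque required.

I = (2/3)MR² = (2/3)(3.57)(0.674)² = 1.081 kg·m².
α = Δω/Δt = (75.4 − 0)/11.2 = 6.732 rad/s².
τ = Iα = (1.081)(6.732) = 7.279 N·m.

τ ≈ 7.28 N·m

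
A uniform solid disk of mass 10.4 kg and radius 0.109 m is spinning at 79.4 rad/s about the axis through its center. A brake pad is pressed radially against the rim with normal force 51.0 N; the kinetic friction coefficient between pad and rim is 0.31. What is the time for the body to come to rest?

I = ½MR² = (1/2)(10.4)(0.109)² = 0.06178 kg·m².
Friction force f = μN = (0.31)(51.0) = 15.81 N at the rim; torque magnitude τ = fR = 1.723 N·m, opposing ω.
|α| = τ/I = 1.723/0.06178 = 27.89 rad/s² (deceleration).
0 = ω₀ − |α|t ⇒ t = ω₀/|α| = 79.4/27.89 = 2.847 s.

t ≈ 2.85 s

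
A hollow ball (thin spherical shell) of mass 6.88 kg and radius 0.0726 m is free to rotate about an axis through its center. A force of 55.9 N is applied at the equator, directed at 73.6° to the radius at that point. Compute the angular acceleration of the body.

I = (2/3)MR² = (2/3)(6.88)(0.0726)² = 0.02418 kg·m².
Only the tangential component produces torque: τ = F R sinθ = (55.9)(0.0726) sin 73.6° = 3.893 N·m.
From τ = Iα: α = 3.893/0.02418 = 161.0 rad/s².

α ≈ 161 rad/s²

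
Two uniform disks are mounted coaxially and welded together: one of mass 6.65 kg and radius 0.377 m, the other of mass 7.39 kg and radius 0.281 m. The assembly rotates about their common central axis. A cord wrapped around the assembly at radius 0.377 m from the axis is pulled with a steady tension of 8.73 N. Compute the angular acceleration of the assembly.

I = ½M₁R₁² + ½M₂R₂² = ½(6.65)(0.377)² + ½(7.39)(0.281)² = 0.7643 kg·m².
τ = F r = (8.73)(0.377) = 3.291 N·m.
α = τ/I = 3.291/0.7643 = 4.306 rad/s².

α ≈ 4.31 rad/s²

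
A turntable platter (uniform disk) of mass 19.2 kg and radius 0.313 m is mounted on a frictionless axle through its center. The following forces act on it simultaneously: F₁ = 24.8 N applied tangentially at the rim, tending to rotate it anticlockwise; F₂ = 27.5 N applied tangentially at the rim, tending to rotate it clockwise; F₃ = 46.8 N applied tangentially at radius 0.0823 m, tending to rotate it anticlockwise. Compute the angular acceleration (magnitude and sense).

I = ½MR² = (1/2)(19.2)(0.313)² = 0.9405 kg·m².
Taking anticlockwise as positive: τ₁ = +(24.8)(0.313) = +7.762 N·m; τ₂ = −(27.5)(0.313) = −8.607 N·m; τ₃ = +(46.8)(0.0823) = +3.852 N·m.
Net torque τ = 3.007 N·m.
α = τ/I = 3.007/0.9405 = 3.197 rad/s².

α ≈ 3.20 rad/s², anticlockwise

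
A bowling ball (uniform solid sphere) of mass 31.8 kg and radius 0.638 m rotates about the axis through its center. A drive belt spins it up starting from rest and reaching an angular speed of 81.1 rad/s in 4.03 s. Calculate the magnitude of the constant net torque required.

τ ≈ 104 N·m

I = (2/5)MR² = (2/5)(31.8)(0.638)² = 5.178 kg·m².
α = Δω/Δt = (81.1 − 0)/4.03 = 20.12 rad/s².
τ = Iα = (5.178)(20.12) = 104.2 N·m.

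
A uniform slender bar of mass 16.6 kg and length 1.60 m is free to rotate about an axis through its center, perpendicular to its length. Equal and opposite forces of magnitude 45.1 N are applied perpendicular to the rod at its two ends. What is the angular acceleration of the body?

I = (1/12)ML² = (1/12)(16.6)(1.60)² = 3.541 kg·m².
The couple gives τ = F·(L/2) + F·(L/2) = F L = (45.1)(1.60) = 72.16 N·m.
From τ = Iα: α = 72.16/3.541 = 20.38 rad/s².

α ≈ 20.4 rad/s²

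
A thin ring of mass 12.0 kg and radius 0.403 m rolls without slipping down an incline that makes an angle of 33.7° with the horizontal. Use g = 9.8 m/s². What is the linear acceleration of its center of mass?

Translation along the incline: Mg sinθ − f = Ma.
Rotation about the center: fR = Iα with I = MR². No-slip gives a = αR, so f = (I/R²)a = M a.
Substituting: Mg sinθ = (1 + 1.000)Ma, so a = g sinθ/(1 + 1.000) = (9.8) sin 33.7° / 2.000 = 2.719 m/s².

a ≈ 2.72 m/s²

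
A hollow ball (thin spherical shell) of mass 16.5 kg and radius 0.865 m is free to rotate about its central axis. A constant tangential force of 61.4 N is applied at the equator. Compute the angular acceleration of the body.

I = (2/3)MR² = (2/3)(16.5)(0.865)² = 8.230 kg·m².
τ = F R = (61.4)(0.865) = 53.11 N·m.
Newton's second law for rotation, τ = Iα, gives α = τ/I = 53.11/8.230 = 6.453 rad/s².

α ≈ 6.45 rad/s²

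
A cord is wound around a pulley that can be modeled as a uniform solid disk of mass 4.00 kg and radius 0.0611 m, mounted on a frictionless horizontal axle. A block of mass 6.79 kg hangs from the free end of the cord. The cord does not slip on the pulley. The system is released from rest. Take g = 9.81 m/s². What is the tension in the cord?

T ≈ 15.2 N

I = ½MR² = (1/2)(4.00)(0.0611)² = 0.007466 kg·m².
Block: mg − T = ma. Pulley: TR = Iα. No-slip: a = αR, so T = (I/R²)a = 2.000·a.
Then mg = (m + 2.000)a, so a = (6.79)(9.81)/(6.79 + 2.000) = 7.578 m/s².
T = 2.000·a = 15.16 N.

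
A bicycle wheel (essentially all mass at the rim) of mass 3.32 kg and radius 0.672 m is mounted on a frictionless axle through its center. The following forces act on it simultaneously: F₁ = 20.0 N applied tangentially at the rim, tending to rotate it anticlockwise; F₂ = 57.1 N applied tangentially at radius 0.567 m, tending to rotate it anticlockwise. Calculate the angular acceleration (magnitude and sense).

I = MR² = (3.32)(0.672)² = 1.499 kg·m².
Taking anticlockwise as positive: τ₁ = +(20.0)(0.672) = +13.44 N·m; τ₂ = +(57.1)(0.567) = +32.38 N·m.
Net torque τ = 45.82 N·m.
α = τ/I = 45.82/1.499 = 30.56 rad/s².

α ≈ 30.6 rad/s², anticlockwise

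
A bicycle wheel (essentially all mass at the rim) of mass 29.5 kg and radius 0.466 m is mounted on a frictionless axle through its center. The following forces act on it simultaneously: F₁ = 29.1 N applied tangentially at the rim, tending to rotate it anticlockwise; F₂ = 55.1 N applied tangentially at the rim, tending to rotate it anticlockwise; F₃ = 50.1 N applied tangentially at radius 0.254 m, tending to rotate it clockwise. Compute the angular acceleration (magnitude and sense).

I = MR² = (29.5)(0.466)² = 6.406 kg·m².
Taking anticlockwise as positive: τ₁ = +(29.1)(0.466) = +13.56 N·m; τ₂ = +(55.1)(0.466) = +25.68 N·m; τ₃ = −(50.1)(0.254) = −12.73 N·m.
Net torque τ = 26.51 N·m.
α = τ/I = 26.51/6.406 = 4.139 rad/s².

α ≈ 4.14 rad/s², anticlockwise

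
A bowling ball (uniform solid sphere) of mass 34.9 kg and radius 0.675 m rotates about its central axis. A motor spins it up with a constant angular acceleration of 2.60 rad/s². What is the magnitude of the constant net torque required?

τ ≈ 16.5 N·m

I = (2/5)MR² = (2/5)(34.9)(0.675)² = 6.361 kg·m².
τ = Iα = (6.361)(2.600) = 16.54 N·m.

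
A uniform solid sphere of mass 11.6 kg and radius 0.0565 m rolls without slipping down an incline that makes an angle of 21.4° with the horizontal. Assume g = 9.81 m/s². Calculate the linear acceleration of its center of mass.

a ≈ 2.56 m/s²

Translation along the incline: Mg sinθ − f = Ma.
Rotation about the center: fR = Iα with I = (2/5)MR². No-slip gives a = αR, so f = (I/R²)a = (2/5)M a.
Substituting: Mg sinθ = (1 + 0.4000)Ma, so a = g sinθ/(1 + 0.4000) = (9.81) sin 21.4° / 1.400 = 2.557 m/s².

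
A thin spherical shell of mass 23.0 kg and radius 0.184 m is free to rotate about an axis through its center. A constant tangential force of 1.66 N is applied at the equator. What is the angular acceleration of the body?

I = (2/3)MR² = (2/3)(23.0)(0.184)² = 0.5191 kg·m².
τ = F R = (1.66)(0.184) = 0.3054 N·m.
From τ = Iα: α = 0.3054/0.5191 = 0.5884 rad/s².

α ≈ 0.588 rad/s²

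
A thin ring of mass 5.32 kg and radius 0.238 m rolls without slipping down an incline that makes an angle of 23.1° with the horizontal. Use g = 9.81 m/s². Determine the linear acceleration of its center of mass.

Translation along the incline: Mg sinθ − f = Ma.
Rotation about the center: fR = Iα with I = MR². No-slip gives a = αR, so f = (I/R²)a = M a.
Substituting: Mg sinθ = (1 + 1.000)Ma, so a = g sinθ/(1 + 1.000) = (9.81) sin 23.1° / 2.000 = 1.924 m/s².

a ≈ 1.92 m/s²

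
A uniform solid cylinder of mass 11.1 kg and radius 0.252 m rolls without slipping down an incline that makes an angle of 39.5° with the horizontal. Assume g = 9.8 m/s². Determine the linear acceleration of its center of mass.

Translation along the incline: Mg sinθ − f = Ma.
Rotation about the center: fR = Iα with I = ½MR². No-slip gives a = αR, so f = (I/R²)a = (1/2)M a.
Substituting: Mg sinθ = (1 + 0.5000)Ma, so a = g sinθ/(1 + 0.5000) = (9.8) sin 39.5° / 1.500 = 4.156 m/s².

a ≈ 4.16 m/s²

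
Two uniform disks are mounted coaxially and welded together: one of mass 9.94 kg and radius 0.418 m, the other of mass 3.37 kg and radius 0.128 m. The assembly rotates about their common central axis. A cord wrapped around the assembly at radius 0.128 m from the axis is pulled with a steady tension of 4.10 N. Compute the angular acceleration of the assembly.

I = ½M₁R₁² + ½M₂R₂² = ½(9.94)(0.418)² + ½(3.37)(0.128)² = 0.8960 kg·m².
τ = F r = (4.10)(0.128) = 0.5248 N·m.
α = τ/I = 0.5248/0.8960 = 0.5857 rad/s².

α ≈ 0.586 rad/s²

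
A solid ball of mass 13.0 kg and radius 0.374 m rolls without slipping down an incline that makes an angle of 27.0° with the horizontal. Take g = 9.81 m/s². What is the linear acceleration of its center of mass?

Translation along the incline: Mg sinθ − f = Ma.
Rotation about the center: fR = Iα with I = (2/5)MR². No-slip gives a = αR, so f = (I/R²)a = (2/5)M a.
Substituting: Mg sinθ = (1 + 0.4000)Ma, so a = g sinθ/(1 + 0.4000) = (9.81) sin 27.0° / 1.400 = 3.181 m/s².

a ≈ 3.18 m/s²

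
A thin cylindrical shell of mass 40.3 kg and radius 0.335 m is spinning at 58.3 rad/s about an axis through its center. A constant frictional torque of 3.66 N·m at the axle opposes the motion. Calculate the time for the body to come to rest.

t ≈ 72.0 s

I = MR² = (40.3)(0.335)² = 4.523 kg·m².
The net torque has magnitude 3.66 N·m, opposing ω.
|α| = τ/I = 3.660/4.523 = 0.8093 rad/s² (deceleration).
0 = ω₀ − |α|t ⇒ t = ω₀/|α| = 58.3/0.8093 = 72.04 s.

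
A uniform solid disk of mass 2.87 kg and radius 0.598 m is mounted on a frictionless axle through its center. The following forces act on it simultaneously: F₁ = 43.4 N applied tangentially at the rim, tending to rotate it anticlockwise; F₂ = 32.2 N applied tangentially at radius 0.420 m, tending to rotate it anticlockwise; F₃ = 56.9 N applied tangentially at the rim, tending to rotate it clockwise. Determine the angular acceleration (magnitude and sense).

α ≈ 10.6 rad/s², anticlockwise

I = ½MR² = (1/2)(2.87)(0.598)² = 0.5132 kg·m².
Taking anticlockwise as positive: τ₁ = +(43.4)(0.598) = +25.95 N·m; τ₂ = +(32.2)(0.420) = +13.52 N·m; τ₃ = −(56.9)(0.598) = −34.03 N·m.
Net torque τ = 5.451 N·m.
α = τ/I = 5.451/0.5132 = 10.62 rad/s².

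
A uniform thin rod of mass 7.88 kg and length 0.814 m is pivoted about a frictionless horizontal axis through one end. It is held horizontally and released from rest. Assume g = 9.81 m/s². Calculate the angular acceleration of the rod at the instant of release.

About the pivot, I = (1/3)ML² = (1/3)(7.88)(0.814)² = 1.740 kg·m².
The weight acts at the center, a distance L/2 = 0.4070 m from the pivot; τ = Mg(L/2) = 31.46 N·m.
α = τ/I = 31.46/1.740 = 18.08 rad/s².

α ≈ 18.1 rad/s²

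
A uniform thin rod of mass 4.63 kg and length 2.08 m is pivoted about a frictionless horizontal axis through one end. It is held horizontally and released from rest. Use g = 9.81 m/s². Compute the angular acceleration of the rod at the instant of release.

About the pivot, I = (1/3)ML² = (1/3)(4.63)(2.08)² = 6.677 kg·m².
The weight acts at the center, a distance L/2 = 1.040 m from the pivot; τ = Mg(L/2) = 47.24 N·m.
α = τ/I = 47.24/6.677 = 7.075 rad/s².

α ≈ 7.07 rad/s²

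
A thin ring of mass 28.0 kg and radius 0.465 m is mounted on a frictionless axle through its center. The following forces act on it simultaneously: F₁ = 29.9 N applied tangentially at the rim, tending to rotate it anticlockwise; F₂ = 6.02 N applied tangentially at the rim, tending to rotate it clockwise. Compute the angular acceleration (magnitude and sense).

I = MR² = (28.0)(0.465)² = 6.054 kg·m².
Taking anticlockwise as positive: τ₁ = +(29.9)(0.465) = +13.90 N·m; τ₂ = −(6.02)(0.465) = −2.799 N·m.
Net torque τ = 11.10 N·m.
α = τ/I = 11.10/6.054 = 1.834 rad/s².

α ≈ 1.83 rad/s², anticlockwise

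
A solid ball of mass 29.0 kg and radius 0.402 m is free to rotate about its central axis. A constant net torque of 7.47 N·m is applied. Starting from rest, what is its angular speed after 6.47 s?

I = (2/5)MR² = (2/5)(29.0)(0.402)² = 1.875 kg·m².
α = τ/I = 7.47/1.875 = 3.985 rad/s².
ω = ω₀ + αt = 0 + (3.985)(6.47) = 25.78 rad/s.

ω ≈ 25.8 rad/s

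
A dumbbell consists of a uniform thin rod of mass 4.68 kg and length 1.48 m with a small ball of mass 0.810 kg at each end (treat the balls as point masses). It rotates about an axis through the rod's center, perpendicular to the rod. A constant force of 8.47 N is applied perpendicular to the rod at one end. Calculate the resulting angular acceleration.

I_rod = (1/12)ML² = (1/12)(4.68)(1.48)² = 0.8543 kg·m².
I_balls = 2·m·(L/2)² = 2(0.810)(0.7400)² = 0.8871 kg·m².
Total I = 1.741 kg·m².
τ = F·(L/2) = (8.47)(0.740) = 6.268 N·m.
α = τ/I = 6.268/1.741 = 3.599 rad/s².

α ≈ 3.60 rad/s²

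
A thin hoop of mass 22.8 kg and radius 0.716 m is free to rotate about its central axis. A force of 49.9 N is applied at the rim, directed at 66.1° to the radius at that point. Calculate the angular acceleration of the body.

I = MR² = (22.8)(0.716)² = 11.69 kg·m².
Only the tangential component produces torque: τ = F R sinθ = (49.9)(0.716) sin 66.1° = 32.66 N·m.
Newton's second law for rotation, τ = Iα, gives α = τ/I = 32.66/11.69 = 2.795 rad/s².

α ≈ 2.79 rad/s²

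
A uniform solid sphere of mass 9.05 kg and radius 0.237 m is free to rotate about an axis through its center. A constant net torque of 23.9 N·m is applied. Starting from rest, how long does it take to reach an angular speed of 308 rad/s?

I = (2/5)MR² = (2/5)(9.05)(0.237)² = 0.2033 kg·m².
α = τ/I = 23.9/0.2033 = 117.5 rad/s².
ω = αt ⇒ t = ω/α = 308/117.5 = 2.620 s.

t ≈ 2.62 s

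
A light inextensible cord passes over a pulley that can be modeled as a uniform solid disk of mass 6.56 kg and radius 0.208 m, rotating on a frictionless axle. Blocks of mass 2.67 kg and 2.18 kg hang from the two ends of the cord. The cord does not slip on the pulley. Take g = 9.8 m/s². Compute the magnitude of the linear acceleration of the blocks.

a ≈ 0.591 m/s²

I = ½MR² = (1/2)(6.56)(0.208)² = 0.1419 kg·m².
Heavier block: m₁g − T₁ = m₁a. Lighter block: T₂ − m₂g = m₂a.
Pulley: (T₁ − T₂)R = Iα = I(a/R), so T₁ − T₂ = (I/R²)a = (1/2)M_p a = 3.280·a.
Adding the three: (m₁ − m₂)g = (m₁ + m₂ + 3.280)a, so a = (2.67 − 2.18)(9.8)/(2.67 + 2.18 + 3.280) = 0.5907 m/s².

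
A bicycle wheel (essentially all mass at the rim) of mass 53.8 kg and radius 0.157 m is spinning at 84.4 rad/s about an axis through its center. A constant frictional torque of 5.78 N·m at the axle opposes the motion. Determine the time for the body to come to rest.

t ≈ 19.4 s

I = MR² = (53.8)(0.157)² = 1.326 kg·m².
The net torque has magnitude 5.78 N·m, opposing ω.
|α| = τ/I = 5.780/1.326 = 4.359 rad/s² (deceleration).
0 = ω₀ − |α|t ⇒ t = ω₀/|α| = 84.4/4.359 = 19.36 s.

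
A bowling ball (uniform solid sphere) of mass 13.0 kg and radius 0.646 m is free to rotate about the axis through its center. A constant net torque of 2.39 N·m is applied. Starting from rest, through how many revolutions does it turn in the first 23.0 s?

I = (2/5)MR² = (2/5)(13.0)(0.646)² = 2.170 kg·m².
α = τ/I = 2.39/2.170 = 1.101 rad/s².
θ = ½αt² = ½(1.101)(23.0)² = 291.3 rad.
Revolutions = θ/(2π) = 46.36.

≈ 46.4 revolutions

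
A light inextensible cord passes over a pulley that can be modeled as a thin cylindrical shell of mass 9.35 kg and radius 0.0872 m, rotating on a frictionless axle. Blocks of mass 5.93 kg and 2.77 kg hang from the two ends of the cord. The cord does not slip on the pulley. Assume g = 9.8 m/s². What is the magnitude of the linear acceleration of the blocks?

I = MR² = (9.35)(0.0872)² = 0.07110 kg·m².
Heavier block: m₁g − T₁ = m₁a. Lighter block: T₂ − m₂g = m₂a.
Pulley: (T₁ − T₂)R = Iα = I(a/R), so T₁ − T₂ = (I/R²)a = 1·M_p a = 9.350·a.
Adding the three: (m₁ − m₂)g = (m₁ + m₂ + 9.350)a, so a = (5.93 − 2.77)(9.8)/(5.93 + 2.77 + 9.350) = 1.716 m/s².

a ≈ 1.72 m/s²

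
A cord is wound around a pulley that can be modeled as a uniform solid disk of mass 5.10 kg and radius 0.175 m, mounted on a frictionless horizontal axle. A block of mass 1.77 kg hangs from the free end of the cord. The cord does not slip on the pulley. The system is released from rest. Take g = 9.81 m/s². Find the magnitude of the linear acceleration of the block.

a ≈ 4.02 m/s²

I = ½MR² = (1/2)(5.10)(0.175)² = 0.07809 kg·m².
Block: mg − T = ma. Pulley: TR = Iα. No-slip: a = αR, so T = (I/R²)a = 2.550·a.
Then mg = (m + 2.550)a, so a = (1.77)(9.81)/(1.77 + 2.550) = 4.019 m/s².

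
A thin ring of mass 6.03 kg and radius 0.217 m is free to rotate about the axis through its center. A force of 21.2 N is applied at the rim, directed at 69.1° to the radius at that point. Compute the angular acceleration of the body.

I = MR² = (6.03)(0.217)² = 0.2839 kg·m².
Only the tangential component produces torque: τ = F R sinθ = (21.2)(0.217) sin 69.1° = 4.298 N·m.
Newton's second law for rotation, τ = Iα, gives α = τ/I = 4.298/0.2839 = 15.14 rad/s².

α ≈ 15.1 rad/s²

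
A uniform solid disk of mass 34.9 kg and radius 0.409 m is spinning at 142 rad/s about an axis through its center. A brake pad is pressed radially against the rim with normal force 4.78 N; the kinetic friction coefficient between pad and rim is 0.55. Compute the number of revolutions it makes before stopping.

≈ 4360 revolutions

I = ½MR² = (1/2)(34.9)(0.409)² = 2.919 kg·m².
Friction force f = μN = (0.55)(4.78) = 2.629 N at the rim; torque magnitude τ = fR = 1.075 N·m, opposing ω.
|α| = τ/I = 1.075/2.919 = 0.3684 rad/s² (deceleration).
ω² = ω₀² − 2|α|θ with ω = 0 ⇒ θ = ω₀²/(2|α|) = 27370 rad = 4356 rev.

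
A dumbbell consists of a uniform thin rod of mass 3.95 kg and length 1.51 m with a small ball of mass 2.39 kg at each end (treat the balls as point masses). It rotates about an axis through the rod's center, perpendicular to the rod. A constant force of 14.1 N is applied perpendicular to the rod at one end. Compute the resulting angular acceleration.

I_rod = (1/12)ML² = (1/12)(3.95)(1.51)² = 0.7505 kg·m².
I_balls = 2·m·(L/2)² = 2(2.39)(0.7550)² = 2.725 kg·m².
Total I = 3.475 kg·m².
τ = F·(L/2) = (14.1)(0.755) = 10.65 N·m.
α = τ/I = 10.65/3.475 = 3.063 rad/s².

α ≈ 3.06 rad/s²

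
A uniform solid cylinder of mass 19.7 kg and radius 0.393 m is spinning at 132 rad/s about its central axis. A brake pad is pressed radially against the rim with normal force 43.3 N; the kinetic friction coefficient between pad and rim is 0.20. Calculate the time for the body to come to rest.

t ≈ 59.0 s

I = ½MR² = (1/2)(19.7)(0.393)² = 1.521 kg·m².
Friction force f = μN = (0.20)(43.3) = 8.660 N at the rim; torque magnitude τ = fR = 3.403 N·m, opposing ω.
|α| = τ/I = 3.403/1.521 = 2.237 rad/s² (deceleration).
0 = ω₀ − |α|t ⇒ t = ω₀/|α| = 132/2.237 = 59.00 s.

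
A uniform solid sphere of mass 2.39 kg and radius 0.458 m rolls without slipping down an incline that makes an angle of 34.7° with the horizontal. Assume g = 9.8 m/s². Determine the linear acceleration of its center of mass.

Translation along the incline: Mg sinθ − f = Ma.
Rotation about the center: fR = Iα with I = (2/5)MR². No-slip gives a = αR, so f = (I/R²)a = (2/5)M a.
Substituting: Mg sinθ = (1 + 0.4000)Ma, so a = g sinθ/(1 + 0.4000) = (9.8) sin 34.7° / 1.400 = 3.985 m/s².

a ≈ 3.98 m/s²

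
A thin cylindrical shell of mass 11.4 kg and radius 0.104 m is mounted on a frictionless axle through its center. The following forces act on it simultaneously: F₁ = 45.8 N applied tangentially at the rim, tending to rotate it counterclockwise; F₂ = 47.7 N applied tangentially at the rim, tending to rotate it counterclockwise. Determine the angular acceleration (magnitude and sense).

α ≈ 78.9 rad/s², counterclockwise

I = MR² = (11.4)(0.104)² = 0.1233 kg·m².
Taking counterclockwise as positive: τ₁ = +(45.8)(0.104) = +4.763 N·m; τ₂ = +(47.7)(0.104) = +4.961 N·m.
Net torque τ = 9.724 N·m.
α = τ/I = 9.724/0.1233 = 78.86 rad/s².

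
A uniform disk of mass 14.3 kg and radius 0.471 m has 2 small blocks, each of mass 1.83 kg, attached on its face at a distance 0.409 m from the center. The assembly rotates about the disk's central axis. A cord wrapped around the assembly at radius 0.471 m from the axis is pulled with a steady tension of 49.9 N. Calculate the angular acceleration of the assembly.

I_disk = ½MR² = ½(14.3)(0.471)² = 1.586 kg·m².
I_blocks = 2·m·r² = 2(1.83)(0.409)² = 0.6122 kg·m².
Total I = 2.198 kg·m².
τ = F r = (49.9)(0.471) = 23.50 N·m.
α = τ/I = 23.50/2.198 = 10.69 rad/s².

α ≈ 10.7 rad/s²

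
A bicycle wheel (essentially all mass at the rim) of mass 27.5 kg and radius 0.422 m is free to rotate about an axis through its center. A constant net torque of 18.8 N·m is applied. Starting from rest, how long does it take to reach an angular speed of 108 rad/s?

I = MR² = (27.5)(0.422)² = 4.897 kg·m².
α = τ/I = 18.8/4.897 = 3.839 rad/s².
ω = αt ⇒ t = ω/α = 108/3.839 = 28.13 s.

t ≈ 28.1 s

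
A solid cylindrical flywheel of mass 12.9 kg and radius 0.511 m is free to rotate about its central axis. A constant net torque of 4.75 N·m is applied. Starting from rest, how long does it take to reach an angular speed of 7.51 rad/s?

I = ½MR² = (1/2)(12.9)(0.511)² = 1.684 kg·m².
α = τ/I = 4.75/1.684 = 2.820 rad/s².
ω = αt ⇒ t = ω/α = 7.51/2.820 = 2.663 s.

t ≈ 2.66 s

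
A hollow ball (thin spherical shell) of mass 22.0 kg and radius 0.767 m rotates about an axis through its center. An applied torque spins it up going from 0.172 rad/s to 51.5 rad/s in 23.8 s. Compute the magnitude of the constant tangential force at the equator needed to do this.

I = (2/3)MR² = (2/3)(22.0)(0.767)² = 8.628 kg·m².
α = Δω/Δt = (51.5 − 0.172)/23.8 = 2.157 rad/s².
The required torque is τ = Iα = (8.628)(2.157) = 18.61 N·m.
A tangential force at the equator gives τ = FR, so F = τ/R = 18.61/0.767 = 24.26 N.

F ≈ 24.3 N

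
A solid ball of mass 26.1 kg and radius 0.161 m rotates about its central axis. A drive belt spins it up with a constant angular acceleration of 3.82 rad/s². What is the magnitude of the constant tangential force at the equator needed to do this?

F ≈ 6.42 N

I = (2/5)MR² = (2/5)(26.1)(0.161)² = 0.2706 kg·m².
The required torque is τ = Iα = (0.2706)(3.820) = 1.034 N·m.
A tangential force at the equator gives τ = FR, so F = τ/R = 1.034/0.161 = 6.421 N.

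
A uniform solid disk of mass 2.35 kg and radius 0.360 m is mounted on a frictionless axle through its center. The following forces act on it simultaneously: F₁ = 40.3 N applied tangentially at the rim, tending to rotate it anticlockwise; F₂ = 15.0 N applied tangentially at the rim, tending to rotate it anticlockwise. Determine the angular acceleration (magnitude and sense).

I = ½MR² = (1/2)(2.35)(0.360)² = 0.1523 kg·m².
Taking anticlockwise as positive: τ₁ = +(40.3)(0.360) = +14.51 N·m; τ₂ = +(15.0)(0.360) = +5.400 N·m.
Net torque τ = 19.91 N·m.
α = τ/I = 19.91/0.1523 = 130.7 rad/s².

α ≈ 131 rad/s², anticlockwise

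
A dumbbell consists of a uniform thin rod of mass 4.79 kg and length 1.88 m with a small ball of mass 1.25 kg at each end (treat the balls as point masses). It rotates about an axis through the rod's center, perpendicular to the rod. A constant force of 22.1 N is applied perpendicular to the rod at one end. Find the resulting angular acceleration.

α ≈ 5.74 rad/s²

I_rod = (1/12)ML² = (1/12)(4.79)(1.88)² = 1.411 kg·m².
I_balls = 2·m·(L/2)² = 2(1.25)(0.9400)² = 2.209 kg·m².
Total I = 3.620 kg·m².
τ = F·(L/2) = (22.1)(0.940) = 20.77 N·m.
α = τ/I = 20.77/3.620 = 5.739 rad/s².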